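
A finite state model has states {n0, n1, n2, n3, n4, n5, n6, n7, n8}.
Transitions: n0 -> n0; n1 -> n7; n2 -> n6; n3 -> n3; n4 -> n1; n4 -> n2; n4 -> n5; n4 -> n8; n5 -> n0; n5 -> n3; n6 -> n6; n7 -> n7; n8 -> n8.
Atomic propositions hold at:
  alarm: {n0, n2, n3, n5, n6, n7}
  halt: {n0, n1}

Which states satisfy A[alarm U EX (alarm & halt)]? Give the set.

Sat(alarm & halt) = {n0}
Sat(EX (alarm & halt)) = {s : some successor in {n0}} = {n0, n5}
A[alarm U EX (alarm & halt)]: least fixpoint, start Z0 = Sat(EX (alarm & halt)) = {n0, n5}, add states in Sat(alarm) with every successor in Z. Already a fixed point.
Sat(A[alarm U EX (alarm & halt)]) = {n0, n5}

{n0, n5}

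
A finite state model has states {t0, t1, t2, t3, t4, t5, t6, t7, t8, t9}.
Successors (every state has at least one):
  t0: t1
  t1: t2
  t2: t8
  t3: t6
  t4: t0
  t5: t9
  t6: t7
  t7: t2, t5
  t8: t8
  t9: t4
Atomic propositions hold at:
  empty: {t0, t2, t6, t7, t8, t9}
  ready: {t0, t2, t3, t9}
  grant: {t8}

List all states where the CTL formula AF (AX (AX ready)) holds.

Sat(AX ready) = {s : every successor in {t0, t2, t3, t9}} = {t1, t4, t5}
Sat(AX (AX ready)) = {s : every successor in {t1, t4, t5}} = {t0, t9}
AF (AX (AX ready)): least fixpoint, start Z0 = {t0, t9}, add states with every successor in Z. Z1 = {t0, t4, t5, t9}; fixed.
Sat(AF (AX (AX ready))) = {t0, t4, t5, t9}

{t0, t4, t5, t9}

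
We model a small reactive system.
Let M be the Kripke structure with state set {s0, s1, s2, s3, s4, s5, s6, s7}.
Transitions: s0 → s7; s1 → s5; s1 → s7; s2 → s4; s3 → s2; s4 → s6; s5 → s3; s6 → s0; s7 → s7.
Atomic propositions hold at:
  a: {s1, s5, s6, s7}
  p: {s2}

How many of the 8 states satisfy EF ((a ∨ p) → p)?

Sat(a ∨ p) = {s1, s2, s5, s6, s7}
Sat((a ∨ p) → p) = {s0, s2, s3, s4}
EF ((a ∨ p) → p): least fixpoint, start Z0 = {s0, s2, s3, s4}, add states with some successor in Z. Z1 = {s0, s2, s3, s4, s5, s6}; Z2 = {s0, s1, s2, s3, s4, s5, s6}; fixed.
Sat(EF ((a ∨ p) → p)) = {s0, s1, s2, s3, s4, s5, s6}
|Sat(EF ((a ∨ p) → p))| = |{s0, s1, s2, s3, s4, s5, s6}| = 7.

7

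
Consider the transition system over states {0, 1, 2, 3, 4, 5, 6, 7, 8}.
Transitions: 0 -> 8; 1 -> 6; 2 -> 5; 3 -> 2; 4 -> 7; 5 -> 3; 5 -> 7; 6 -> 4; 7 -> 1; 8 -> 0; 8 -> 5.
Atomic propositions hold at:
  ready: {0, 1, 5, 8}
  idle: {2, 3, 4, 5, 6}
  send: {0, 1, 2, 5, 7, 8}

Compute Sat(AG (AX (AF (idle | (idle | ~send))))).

Sat(~send) = {3, 4, 6}
Sat(idle | ~send) = {2, 3, 4, 5, 6}
Sat(idle | (idle | ~send)) = {2, 3, 4, 5, 6}
AF (idle | (idle | ~send)): least fixpoint, start Z0 = {2, 3, 4, 5, 6}, add states with every successor in Z. Z1 = {1, 2, 3, 4, 5, 6}; Z2 = {1, 2, 3, 4, 5, 6, 7}; fixed.
Sat(AF (idle | (idle | ~send))) = {1, 2, 3, 4, 5, 6, 7}
Sat(AX (AF (idle | (idle | ~send)))) = {s : every successor in {1, 2, 3, 4, 5, 6, 7}} = {1, 2, 3, 4, 5, 6, 7}
AG (AX (AF (idle | (idle | ~send)))): greatest fixpoint, start Z0 = {1, 2, 3, 4, 5, 6, 7}, keep only states in Sat with every successor in Z. Already a fixed point.
Sat(AG (AX (AF (idle | (idle | ~send))))) = {1, 2, 3, 4, 5, 6, 7}

{1, 2, 3, 4, 5, 6, 7}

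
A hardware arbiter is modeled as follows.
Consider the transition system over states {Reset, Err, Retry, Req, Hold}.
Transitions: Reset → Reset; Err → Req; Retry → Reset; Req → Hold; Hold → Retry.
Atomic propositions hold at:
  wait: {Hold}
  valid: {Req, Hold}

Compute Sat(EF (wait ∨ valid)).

{Err, Req, Hold}

Sat(wait ∨ valid) = {Req, Hold}
EF (wait ∨ valid): least fixpoint, start Z0 = {Req, Hold}, add states with some successor in Z. Z1 = {Err, Req, Hold}; fixed.
Sat(EF (wait ∨ valid)) = {Err, Req, Hold}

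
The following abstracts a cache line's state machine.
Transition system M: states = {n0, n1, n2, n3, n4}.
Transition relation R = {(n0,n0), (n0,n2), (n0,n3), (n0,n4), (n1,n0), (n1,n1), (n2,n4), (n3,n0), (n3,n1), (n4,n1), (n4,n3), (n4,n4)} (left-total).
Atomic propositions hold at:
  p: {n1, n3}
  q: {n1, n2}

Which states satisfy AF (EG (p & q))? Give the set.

{n1}

Sat(p & q) = {n1}
EG (p & q): greatest fixpoint, start Z0 = {n1}, keep only states in Sat with some successor in Z. Already a fixed point.
Sat(EG (p & q)) = {n1}
AF (EG (p & q)): least fixpoint, start Z0 = {n1}, add states with every successor in Z. Already a fixed point.
Sat(AF (EG (p & q))) = {n1}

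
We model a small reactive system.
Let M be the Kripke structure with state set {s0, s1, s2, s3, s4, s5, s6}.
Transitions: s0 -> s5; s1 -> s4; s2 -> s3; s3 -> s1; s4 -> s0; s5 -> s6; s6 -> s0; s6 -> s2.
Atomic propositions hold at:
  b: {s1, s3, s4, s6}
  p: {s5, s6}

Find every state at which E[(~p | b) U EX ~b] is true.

Sat(~p) = {s0, s1, s2, s3, s4}
Sat(~p | b) = {s0, s1, s2, s3, s4, s6}
Sat(~b) = {s0, s2, s5}
Sat(EX ~b) = {s : some successor in {s0, s2, s5}} = {s0, s4, s6}
E[(~p | b) U EX ~b]: least fixpoint, start Z0 = Sat(EX ~b) = {s0, s4, s6}, add states in Sat(~p | b) with some successor in Z. Z1 = {s0, s1, s4, s6}; Z2 = {s0, s1, s3, s4, s6}; Z3 = {s0, s1, s2, s3, s4, s6}; fixed.
Sat(E[(~p | b) U EX ~b]) = {s0, s1, s2, s3, s4, s6}

{s0, s1, s2, s3, s4, s6}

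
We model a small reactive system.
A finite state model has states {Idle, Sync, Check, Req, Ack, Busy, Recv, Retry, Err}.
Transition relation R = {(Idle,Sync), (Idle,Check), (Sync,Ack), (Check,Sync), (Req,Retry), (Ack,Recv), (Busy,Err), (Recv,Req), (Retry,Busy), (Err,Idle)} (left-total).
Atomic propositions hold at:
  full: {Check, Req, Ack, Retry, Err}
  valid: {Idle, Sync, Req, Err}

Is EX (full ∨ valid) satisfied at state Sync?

Yes

Sat(full ∨ valid) = {Idle, Sync, Check, Req, Ack, Retry, Err}
Sat(EX (full ∨ valid)) = {s : some successor in {Idle, Sync, Check, Req, Ack, Retry, Err}} = {Idle, Sync, Check, Req, Busy, Recv, Err}
Sync ∈ Sat(EX (full ∨ valid)) = {Idle, Sync, Check, Req, Busy, Recv, Err}, so the formula holds at Sync.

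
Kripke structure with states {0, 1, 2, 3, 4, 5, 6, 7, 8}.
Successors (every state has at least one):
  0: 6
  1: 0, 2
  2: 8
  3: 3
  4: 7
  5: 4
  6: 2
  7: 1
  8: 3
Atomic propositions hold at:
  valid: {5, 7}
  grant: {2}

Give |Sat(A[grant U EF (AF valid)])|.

3

AF valid: least fixpoint, start Z0 = {5, 7}, add states with every successor in Z. Z1 = {4, 5, 7}; fixed.
Sat(AF valid) = {4, 5, 7}
EF (AF valid): least fixpoint, start Z0 = {4, 5, 7}, add states with some successor in Z. Already a fixed point.
Sat(EF (AF valid)) = {4, 5, 7}
A[grant U EF (AF valid)]: least fixpoint, start Z0 = Sat(EF (AF valid)) = {4, 5, 7}, add states in Sat(grant) with every successor in Z. Already a fixed point.
Sat(A[grant U EF (AF valid)]) = {4, 5, 7}
|Sat(A[grant U EF (AF valid)])| = |{4, 5, 7}| = 3.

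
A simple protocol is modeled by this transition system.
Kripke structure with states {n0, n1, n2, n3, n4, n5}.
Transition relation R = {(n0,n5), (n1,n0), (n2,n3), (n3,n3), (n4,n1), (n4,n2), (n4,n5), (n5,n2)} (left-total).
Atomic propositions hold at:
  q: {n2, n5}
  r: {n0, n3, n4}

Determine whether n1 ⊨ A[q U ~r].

Yes

Sat(~r) = {n1, n2, n5}
A[q U ~r]: least fixpoint, start Z0 = Sat(~r) = {n1, n2, n5}, add states in Sat(q) with every successor in Z. Already a fixed point.
Sat(A[q U ~r]) = {n1, n2, n5}
n1 ∈ Sat(A[q U ~r]) = {n1, n2, n5}, so the formula holds at n1.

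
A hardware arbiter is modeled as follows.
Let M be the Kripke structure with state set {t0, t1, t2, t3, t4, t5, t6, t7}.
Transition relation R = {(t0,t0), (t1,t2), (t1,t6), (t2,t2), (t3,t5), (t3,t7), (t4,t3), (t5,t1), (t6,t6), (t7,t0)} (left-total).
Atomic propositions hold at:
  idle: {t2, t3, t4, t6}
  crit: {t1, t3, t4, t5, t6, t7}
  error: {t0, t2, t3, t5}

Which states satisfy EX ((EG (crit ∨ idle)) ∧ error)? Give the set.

{t1, t2, t3, t4}

Sat(crit ∨ idle) = {t1, t2, t3, t4, t5, t6, t7}
EG (crit ∨ idle): greatest fixpoint, start Z0 = {t1, t2, t3, t4, t5, t6, t7}, keep only states in Sat with some successor in Z. Z1 = {t1, t2, t3, t4, t5, t6}; fixed.
Sat(EG (crit ∨ idle)) = {t1, t2, t3, t4, t5, t6}
Sat((EG (crit ∨ idle)) ∧ error) = {t2, t3, t5}
Sat(EX ((EG (crit ∨ idle)) ∧ error)) = {s : some successor in {t2, t3, t5}} = {t1, t2, t3, t4}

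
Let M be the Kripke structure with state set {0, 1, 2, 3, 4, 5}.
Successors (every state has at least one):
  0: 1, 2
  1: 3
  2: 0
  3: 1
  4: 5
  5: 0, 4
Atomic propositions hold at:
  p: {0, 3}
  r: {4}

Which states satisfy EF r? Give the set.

EF r: least fixpoint, start Z0 = {4}, add states with some successor in Z. Z1 = {4, 5}; fixed.
Sat(EF r) = {4, 5}

{4, 5}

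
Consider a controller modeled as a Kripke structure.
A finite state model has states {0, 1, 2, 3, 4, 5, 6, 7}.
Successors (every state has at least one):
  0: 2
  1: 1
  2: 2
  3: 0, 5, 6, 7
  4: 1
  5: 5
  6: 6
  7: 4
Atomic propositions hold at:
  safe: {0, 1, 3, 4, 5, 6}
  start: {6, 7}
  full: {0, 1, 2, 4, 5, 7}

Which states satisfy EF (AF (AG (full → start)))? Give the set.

{3, 6}

Sat(full → start) = {3, 6, 7}
AG (full → start): greatest fixpoint, start Z0 = {3, 6, 7}, keep only states in Sat with every successor in Z. Z1 = {6}; fixed.
Sat(AG (full → start)) = {6}
AF (AG (full → start)): least fixpoint, start Z0 = {6}, add states with every successor in Z. Already a fixed point.
Sat(AF (AG (full → start))) = {6}
EF (AF (AG (full → start))): least fixpoint, start Z0 = {6}, add states with some successor in Z. Z1 = {3, 6}; fixed.
Sat(EF (AF (AG (full → start)))) = {3, 6}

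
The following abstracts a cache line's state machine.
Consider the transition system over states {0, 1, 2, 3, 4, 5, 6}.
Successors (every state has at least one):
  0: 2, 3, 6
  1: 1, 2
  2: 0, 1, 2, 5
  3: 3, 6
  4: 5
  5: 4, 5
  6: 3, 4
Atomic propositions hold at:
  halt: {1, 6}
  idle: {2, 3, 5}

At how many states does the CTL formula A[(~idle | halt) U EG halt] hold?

Sat(~idle) = {0, 1, 4, 6}
Sat(~idle | halt) = {0, 1, 4, 6}
EG halt: greatest fixpoint, start Z0 = {1, 6}, keep only states in Sat with some successor in Z. Z1 = {1}; fixed.
Sat(EG halt) = {1}
A[(~idle | halt) U EG halt]: least fixpoint, start Z0 = Sat(EG halt) = {1}, add states in Sat(~idle | halt) with every successor in Z. Already a fixed point.
Sat(A[(~idle | halt) U EG halt]) = {1}
|Sat(A[(~idle | halt) U EG halt])| = |{1}| = 1.

1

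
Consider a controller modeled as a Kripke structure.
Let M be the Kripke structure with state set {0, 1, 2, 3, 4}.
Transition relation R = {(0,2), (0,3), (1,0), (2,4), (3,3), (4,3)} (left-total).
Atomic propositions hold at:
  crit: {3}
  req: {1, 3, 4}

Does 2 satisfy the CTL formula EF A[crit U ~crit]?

Yes

Sat(~crit) = {0, 1, 2, 4}
A[crit U ~crit]: least fixpoint, start Z0 = Sat(~crit) = {0, 1, 2, 4}, add states in Sat(crit) with every successor in Z. Already a fixed point.
Sat(A[crit U ~crit]) = {0, 1, 2, 4}
EF A[crit U ~crit]: least fixpoint, start Z0 = {0, 1, 2, 4}, add states with some successor in Z. Already a fixed point.
Sat(EF A[crit U ~crit]) = {0, 1, 2, 4}
2 ∈ Sat(EF A[crit U ~crit]) = {0, 1, 2, 4}, so the formula holds at 2.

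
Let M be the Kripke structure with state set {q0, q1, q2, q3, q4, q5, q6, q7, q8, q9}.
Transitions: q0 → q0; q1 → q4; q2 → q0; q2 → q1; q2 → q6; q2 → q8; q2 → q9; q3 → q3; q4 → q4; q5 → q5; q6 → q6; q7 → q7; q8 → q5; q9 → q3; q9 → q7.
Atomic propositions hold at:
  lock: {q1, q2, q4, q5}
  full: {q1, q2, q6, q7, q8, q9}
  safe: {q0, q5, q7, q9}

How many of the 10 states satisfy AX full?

Sat(AX full) = {s : every successor in {q1, q2, q6, q7, q8, q9}} = {q6, q7}
|Sat(AX full)| = |{q6, q7}| = 2.

2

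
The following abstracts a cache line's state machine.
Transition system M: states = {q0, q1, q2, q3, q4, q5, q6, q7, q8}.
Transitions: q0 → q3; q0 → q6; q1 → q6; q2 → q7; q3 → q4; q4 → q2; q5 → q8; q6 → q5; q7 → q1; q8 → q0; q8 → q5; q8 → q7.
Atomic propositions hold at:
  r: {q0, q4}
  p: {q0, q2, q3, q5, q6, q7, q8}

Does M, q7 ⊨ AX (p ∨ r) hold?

No

Sat(p ∨ r) = {q0, q2, q3, q4, q5, q6, q7, q8}
Sat(AX (p ∨ r)) = {s : every successor in {q0, q2, q3, q4, q5, q6, q7, q8}} = {q0, q1, q2, q3, q4, q5, q6, q8}
q7 ∉ Sat(AX (p ∨ r)) = {q0, q1, q2, q3, q4, q5, q6, q8}, so the formula does not hold at q7.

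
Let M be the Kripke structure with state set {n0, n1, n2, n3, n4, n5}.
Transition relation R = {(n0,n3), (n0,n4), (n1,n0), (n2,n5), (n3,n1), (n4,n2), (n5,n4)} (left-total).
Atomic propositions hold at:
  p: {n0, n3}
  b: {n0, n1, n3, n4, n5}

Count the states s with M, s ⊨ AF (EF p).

3

EF p: least fixpoint, start Z0 = {n0, n3}, add states with some successor in Z. Z1 = {n0, n1, n3}; fixed.
Sat(EF p) = {n0, n1, n3}
AF (EF p): least fixpoint, start Z0 = {n0, n1, n3}, add states with every successor in Z. Already a fixed point.
Sat(AF (EF p)) = {n0, n1, n3}
|Sat(AF (EF p))| = |{n0, n1, n3}| = 3.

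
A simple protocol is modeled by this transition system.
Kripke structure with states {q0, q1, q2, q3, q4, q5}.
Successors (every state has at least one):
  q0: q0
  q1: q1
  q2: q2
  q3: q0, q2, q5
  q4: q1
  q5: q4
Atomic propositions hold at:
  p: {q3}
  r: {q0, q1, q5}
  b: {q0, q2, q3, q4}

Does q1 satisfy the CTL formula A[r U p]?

A[r U p]: least fixpoint, start Z0 = Sat(p) = {q3}, add states in Sat(r) with every successor in Z. Already a fixed point.
Sat(A[r U p]) = {q3}
q1 ∉ Sat(A[r U p]) = {q3}, so the formula does not hold at q1.

No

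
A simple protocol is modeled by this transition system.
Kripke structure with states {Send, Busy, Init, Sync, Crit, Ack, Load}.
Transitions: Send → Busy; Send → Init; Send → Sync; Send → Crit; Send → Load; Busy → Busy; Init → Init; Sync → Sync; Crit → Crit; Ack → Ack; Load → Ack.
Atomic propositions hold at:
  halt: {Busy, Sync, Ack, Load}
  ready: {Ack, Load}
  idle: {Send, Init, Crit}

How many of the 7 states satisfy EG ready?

EG ready: greatest fixpoint, start Z0 = {Ack, Load}, keep only states in Sat with some successor in Z. Already a fixed point.
Sat(EG ready) = {Ack, Load}
|Sat(EG ready)| = |{Ack, Load}| = 2.

2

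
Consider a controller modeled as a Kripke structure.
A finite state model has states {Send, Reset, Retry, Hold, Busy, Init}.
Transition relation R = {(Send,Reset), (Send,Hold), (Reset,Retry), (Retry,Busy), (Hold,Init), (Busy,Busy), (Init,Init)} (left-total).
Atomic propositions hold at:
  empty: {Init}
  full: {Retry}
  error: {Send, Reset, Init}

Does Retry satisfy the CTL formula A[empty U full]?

A[empty U full]: least fixpoint, start Z0 = Sat(full) = {Retry}, add states in Sat(empty) with every successor in Z. Already a fixed point.
Sat(A[empty U full]) = {Retry}
Retry ∈ Sat(A[empty U full]) = {Retry}, so the formula holds at Retry.

Yes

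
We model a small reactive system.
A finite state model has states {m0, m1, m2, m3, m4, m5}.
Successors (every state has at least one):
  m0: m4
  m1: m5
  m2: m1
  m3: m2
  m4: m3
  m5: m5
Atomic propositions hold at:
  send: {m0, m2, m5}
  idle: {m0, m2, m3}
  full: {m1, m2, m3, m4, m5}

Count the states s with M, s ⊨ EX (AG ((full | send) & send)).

Sat(full | send) = {m0, m1, m2, m3, m4, m5}
Sat((full | send) & send) = {m0, m2, m5}
AG ((full | send) & send): greatest fixpoint, start Z0 = {m0, m2, m5}, keep only states in Sat with every successor in Z. Z1 = {m5}; fixed.
Sat(AG ((full | send) & send)) = {m5}
Sat(EX (AG ((full | send) & send))) = {s : some successor in {m5}} = {m1, m5}
|Sat(EX (AG ((full | send) & send)))| = |{m1, m5}| = 2.

2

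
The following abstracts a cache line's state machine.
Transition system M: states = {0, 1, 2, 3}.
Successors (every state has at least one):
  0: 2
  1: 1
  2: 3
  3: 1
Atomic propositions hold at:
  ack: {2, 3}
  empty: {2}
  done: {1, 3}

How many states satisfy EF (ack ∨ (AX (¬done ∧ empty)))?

Sat(¬done) = {0, 2}
Sat(¬done ∧ empty) = {2}
Sat(AX (¬done ∧ empty)) = {s : every successor in {2}} = {0}
Sat(ack ∨ (AX (¬done ∧ empty))) = {0, 2, 3}
EF (ack ∨ (AX (¬done ∧ empty))): least fixpoint, start Z0 = {0, 2, 3}, add states with some successor in Z. Already a fixed point.
Sat(EF (ack ∨ (AX (¬done ∧ empty)))) = {0, 2, 3}
|Sat(EF (ack ∨ (AX (¬done ∧ empty))))| = |{0, 2, 3}| = 3.

3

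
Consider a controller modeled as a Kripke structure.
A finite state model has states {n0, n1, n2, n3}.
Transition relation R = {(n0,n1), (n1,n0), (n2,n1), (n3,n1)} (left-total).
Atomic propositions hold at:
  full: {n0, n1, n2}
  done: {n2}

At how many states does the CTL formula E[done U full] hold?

3

E[done U full]: least fixpoint, start Z0 = Sat(full) = {n0, n1, n2}, add states in Sat(done) with some successor in Z. Already a fixed point.
Sat(E[done U full]) = {n0, n1, n2}
|Sat(E[done U full])| = |{n0, n1, n2}| = 3.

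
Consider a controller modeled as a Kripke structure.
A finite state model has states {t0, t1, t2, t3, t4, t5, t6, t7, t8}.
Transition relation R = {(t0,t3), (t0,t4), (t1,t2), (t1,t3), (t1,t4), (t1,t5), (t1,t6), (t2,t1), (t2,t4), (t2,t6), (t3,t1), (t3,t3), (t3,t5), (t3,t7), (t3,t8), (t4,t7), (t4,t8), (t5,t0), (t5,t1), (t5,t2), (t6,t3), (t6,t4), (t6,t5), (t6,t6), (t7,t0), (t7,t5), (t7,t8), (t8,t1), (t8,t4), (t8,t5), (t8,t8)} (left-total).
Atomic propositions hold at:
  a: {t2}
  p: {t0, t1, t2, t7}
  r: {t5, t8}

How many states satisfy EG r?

1

EG r: greatest fixpoint, start Z0 = {t5, t8}, keep only states in Sat with some successor in Z. Z1 = {t8}; fixed.
Sat(EG r) = {t8}
|Sat(EG r)| = |{t8}| = 1.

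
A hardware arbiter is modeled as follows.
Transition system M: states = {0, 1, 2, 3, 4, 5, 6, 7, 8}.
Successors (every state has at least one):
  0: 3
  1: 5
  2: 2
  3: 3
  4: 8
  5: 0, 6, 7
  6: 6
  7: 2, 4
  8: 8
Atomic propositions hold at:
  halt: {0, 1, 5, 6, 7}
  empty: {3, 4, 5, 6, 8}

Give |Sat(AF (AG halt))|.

1

AG halt: greatest fixpoint, start Z0 = {0, 1, 5, 6, 7}, keep only states in Sat with every successor in Z. Z1 = {1, 5, 6}; Z2 = {1, 6}; Z3 = {6}; fixed.
Sat(AG halt) = {6}
AF (AG halt): least fixpoint, start Z0 = {6}, add states with every successor in Z. Already a fixed point.
Sat(AF (AG halt)) = {6}
|Sat(AF (AG halt))| = |{6}| = 1.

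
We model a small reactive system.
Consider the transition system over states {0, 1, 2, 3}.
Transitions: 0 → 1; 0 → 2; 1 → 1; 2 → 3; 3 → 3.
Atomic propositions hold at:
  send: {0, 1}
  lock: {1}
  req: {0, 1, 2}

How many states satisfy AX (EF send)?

1

EF send: least fixpoint, start Z0 = {0, 1}, add states with some successor in Z. Already a fixed point.
Sat(EF send) = {0, 1}
Sat(AX (EF send)) = {s : every successor in {0, 1}} = {1}
|Sat(AX (EF send))| = |{1}| = 1.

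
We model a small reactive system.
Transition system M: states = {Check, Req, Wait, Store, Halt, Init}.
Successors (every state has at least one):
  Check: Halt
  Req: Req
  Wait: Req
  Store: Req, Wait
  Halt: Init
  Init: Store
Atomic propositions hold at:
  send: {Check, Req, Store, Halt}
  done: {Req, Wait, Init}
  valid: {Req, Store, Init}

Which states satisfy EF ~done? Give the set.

{Check, Store, Halt, Init}

Sat(~done) = {Check, Store, Halt}
EF ~done: least fixpoint, start Z0 = {Check, Store, Halt}, add states with some successor in Z. Z1 = {Check, Store, Halt, Init}; fixed.
Sat(EF ~done) = {Check, Store, Halt, Init}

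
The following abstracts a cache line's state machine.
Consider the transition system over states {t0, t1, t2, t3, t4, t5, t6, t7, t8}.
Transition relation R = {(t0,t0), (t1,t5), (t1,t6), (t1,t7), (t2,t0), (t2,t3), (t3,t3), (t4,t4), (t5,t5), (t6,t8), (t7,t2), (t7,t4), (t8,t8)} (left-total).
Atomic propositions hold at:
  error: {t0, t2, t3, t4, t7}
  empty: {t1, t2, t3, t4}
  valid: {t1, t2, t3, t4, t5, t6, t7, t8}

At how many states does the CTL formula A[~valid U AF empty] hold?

Sat(~valid) = {t0}
AF empty: least fixpoint, start Z0 = {t1, t2, t3, t4}, add states with every successor in Z. Z1 = {t1, t2, t3, t4, t7}; fixed.
Sat(AF empty) = {t1, t2, t3, t4, t7}
A[~valid U AF empty]: least fixpoint, start Z0 = Sat(AF empty) = {t1, t2, t3, t4, t7}, add states in Sat(~valid) with every successor in Z. Already a fixed point.
Sat(A[~valid U AF empty]) = {t1, t2, t3, t4, t7}
|Sat(A[~valid U AF empty])| = |{t1, t2, t3, t4, t7}| = 5.

5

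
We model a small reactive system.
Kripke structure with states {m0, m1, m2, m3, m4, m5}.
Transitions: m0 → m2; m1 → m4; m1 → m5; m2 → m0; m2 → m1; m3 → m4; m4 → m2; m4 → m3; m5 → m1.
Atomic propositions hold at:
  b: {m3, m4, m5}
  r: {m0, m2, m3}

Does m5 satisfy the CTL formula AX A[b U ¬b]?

Sat(¬b) = {m0, m1, m2}
A[b U ¬b]: least fixpoint, start Z0 = Sat(¬b) = {m0, m1, m2}, add states in Sat(b) with every successor in Z. Z1 = {m0, m1, m2, m5}; fixed.
Sat(A[b U ¬b]) = {m0, m1, m2, m5}
Sat(AX A[b U ¬b]) = {s : every successor in {m0, m1, m2, m5}} = {m0, m2, m5}
m5 ∈ Sat(AX A[b U ¬b]) = {m0, m2, m5}, so the formula holds at m5.

Yes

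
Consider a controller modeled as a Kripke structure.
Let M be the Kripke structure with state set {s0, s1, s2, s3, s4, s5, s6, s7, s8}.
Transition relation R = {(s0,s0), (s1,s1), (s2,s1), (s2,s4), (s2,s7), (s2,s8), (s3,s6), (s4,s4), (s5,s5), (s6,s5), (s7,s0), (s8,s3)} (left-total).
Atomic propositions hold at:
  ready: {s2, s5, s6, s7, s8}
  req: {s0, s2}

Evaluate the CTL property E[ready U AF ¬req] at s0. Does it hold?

Sat(¬req) = {s1, s3, s4, s5, s6, s7, s8}
AF ¬req: least fixpoint, start Z0 = {s1, s3, s4, s5, s6, s7, s8}, add states with every successor in Z. Z1 = {s1, s2, s3, s4, s5, s6, s7, s8}; fixed.
Sat(AF ¬req) = {s1, s2, s3, s4, s5, s6, s7, s8}
E[ready U AF ¬req]: least fixpoint, start Z0 = Sat(AF ¬req) = {s1, s2, s3, s4, s5, s6, s7, s8}, add states in Sat(ready) with some successor in Z. Already a fixed point.
Sat(E[ready U AF ¬req]) = {s1, s2, s3, s4, s5, s6, s7, s8}
s0 ∉ Sat(E[ready U AF ¬req]) = {s1, s2, s3, s4, s5, s6, s7, s8}, so the formula does not hold at s0.

No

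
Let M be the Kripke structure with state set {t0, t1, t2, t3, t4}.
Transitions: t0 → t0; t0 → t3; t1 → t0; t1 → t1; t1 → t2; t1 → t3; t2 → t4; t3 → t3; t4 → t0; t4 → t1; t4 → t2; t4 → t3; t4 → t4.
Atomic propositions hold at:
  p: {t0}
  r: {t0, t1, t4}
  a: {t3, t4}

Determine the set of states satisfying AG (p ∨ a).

{t0, t3}

Sat(p ∨ a) = {t0, t3, t4}
AG (p ∨ a): greatest fixpoint, start Z0 = {t0, t3, t4}, keep only states in Sat with every successor in Z. Z1 = {t0, t3}; fixed.
Sat(AG (p ∨ a)) = {t0, t3}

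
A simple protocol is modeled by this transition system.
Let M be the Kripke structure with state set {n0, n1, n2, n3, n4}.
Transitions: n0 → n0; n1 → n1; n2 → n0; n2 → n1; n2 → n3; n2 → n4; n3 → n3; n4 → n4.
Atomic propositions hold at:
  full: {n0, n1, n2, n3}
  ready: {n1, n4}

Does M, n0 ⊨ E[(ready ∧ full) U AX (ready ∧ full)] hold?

No

Sat(ready ∧ full) = {n1}
Sat(AX (ready ∧ full)) = {s : every successor in {n1}} = {n1}
E[(ready ∧ full) U AX (ready ∧ full)]: least fixpoint, start Z0 = Sat(AX (ready ∧ full)) = {n1}, add states in Sat(ready ∧ full) with some successor in Z. Already a fixed point.
Sat(E[(ready ∧ full) U AX (ready ∧ full)]) = {n1}
n0 ∉ Sat(E[(ready ∧ full) U AX (ready ∧ full)]) = {n1}, so the formula does not hold at n0.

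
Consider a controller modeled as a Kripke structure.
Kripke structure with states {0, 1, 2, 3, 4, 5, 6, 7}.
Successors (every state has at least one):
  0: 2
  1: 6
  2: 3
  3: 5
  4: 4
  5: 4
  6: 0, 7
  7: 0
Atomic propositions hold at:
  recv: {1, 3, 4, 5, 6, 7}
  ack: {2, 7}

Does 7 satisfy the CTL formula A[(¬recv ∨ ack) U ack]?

Yes

Sat(¬recv) = {0, 2}
Sat(¬recv ∨ ack) = {0, 2, 7}
A[(¬recv ∨ ack) U ack]: least fixpoint, start Z0 = Sat(ack) = {2, 7}, add states in Sat(¬recv ∨ ack) with every successor in Z. Z1 = {0, 2, 7}; fixed.
Sat(A[(¬recv ∨ ack) U ack]) = {0, 2, 7}
7 ∈ Sat(A[(¬recv ∨ ack) U ack]) = {0, 2, 7}, so the formula holds at 7.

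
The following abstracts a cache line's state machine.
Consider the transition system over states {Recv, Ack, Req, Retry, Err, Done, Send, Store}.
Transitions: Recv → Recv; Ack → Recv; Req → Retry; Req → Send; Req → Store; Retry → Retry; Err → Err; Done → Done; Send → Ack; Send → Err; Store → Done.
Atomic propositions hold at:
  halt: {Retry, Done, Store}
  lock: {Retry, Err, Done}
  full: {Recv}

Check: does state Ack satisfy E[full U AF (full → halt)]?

Yes

Sat(full → halt) = {Ack, Req, Retry, Err, Done, Send, Store}
AF (full → halt): least fixpoint, start Z0 = {Ack, Req, Retry, Err, Done, Send, Store}, add states with every successor in Z. Already a fixed point.
Sat(AF (full → halt)) = {Ack, Req, Retry, Err, Done, Send, Store}
E[full U AF (full → halt)]: least fixpoint, start Z0 = Sat(AF (full → halt)) = {Ack, Req, Retry, Err, Done, Send, Store}, add states in Sat(full) with some successor in Z. Already a fixed point.
Sat(E[full U AF (full → halt)]) = {Ack, Req, Retry, Err, Done, Send, Store}
Ack ∈ Sat(E[full U AF (full → halt)]) = {Ack, Req, Retry, Err, Done, Send, Store}, so the formula holds at Ack.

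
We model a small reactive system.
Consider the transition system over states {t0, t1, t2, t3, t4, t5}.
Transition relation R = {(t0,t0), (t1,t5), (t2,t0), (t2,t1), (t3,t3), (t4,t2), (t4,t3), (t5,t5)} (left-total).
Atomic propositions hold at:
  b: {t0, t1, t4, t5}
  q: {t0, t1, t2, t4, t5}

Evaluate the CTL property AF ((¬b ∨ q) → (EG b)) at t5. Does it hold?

Sat(¬b) = {t2, t3}
Sat(¬b ∨ q) = {t0, t1, t2, t3, t4, t5}
EG b: greatest fixpoint, start Z0 = {t0, t1, t4, t5}, keep only states in Sat with some successor in Z. Z1 = {t0, t1, t5}; fixed.
Sat(EG b) = {t0, t1, t5}
Sat((¬b ∨ q) → (EG b)) = {t0, t1, t5}
AF ((¬b ∨ q) → (EG b)): least fixpoint, start Z0 = {t0, t1, t5}, add states with every successor in Z. Z1 = {t0, t1, t2, t5}; fixed.
Sat(AF ((¬b ∨ q) → (EG b))) = {t0, t1, t2, t5}
t5 ∈ Sat(AF ((¬b ∨ q) → (EG b))) = {t0, t1, t2, t5}, so the formula holds at t5.

Yes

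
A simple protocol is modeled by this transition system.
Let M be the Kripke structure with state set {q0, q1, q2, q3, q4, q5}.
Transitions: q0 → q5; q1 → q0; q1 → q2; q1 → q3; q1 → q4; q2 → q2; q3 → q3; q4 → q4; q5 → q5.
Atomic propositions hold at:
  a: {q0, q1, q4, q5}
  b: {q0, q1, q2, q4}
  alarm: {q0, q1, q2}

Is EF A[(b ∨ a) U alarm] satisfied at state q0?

Yes

Sat(b ∨ a) = {q0, q1, q2, q4, q5}
A[(b ∨ a) U alarm]: least fixpoint, start Z0 = Sat(alarm) = {q0, q1, q2}, add states in Sat(b ∨ a) with every successor in Z. Already a fixed point.
Sat(A[(b ∨ a) U alarm]) = {q0, q1, q2}
EF A[(b ∨ a) U alarm]: least fixpoint, start Z0 = {q0, q1, q2}, add states with some successor in Z. Already a fixed point.
Sat(EF A[(b ∨ a) U alarm]) = {q0, q1, q2}
q0 ∈ Sat(EF A[(b ∨ a) U alarm]) = {q0, q1, q2}, so the formula holds at q0.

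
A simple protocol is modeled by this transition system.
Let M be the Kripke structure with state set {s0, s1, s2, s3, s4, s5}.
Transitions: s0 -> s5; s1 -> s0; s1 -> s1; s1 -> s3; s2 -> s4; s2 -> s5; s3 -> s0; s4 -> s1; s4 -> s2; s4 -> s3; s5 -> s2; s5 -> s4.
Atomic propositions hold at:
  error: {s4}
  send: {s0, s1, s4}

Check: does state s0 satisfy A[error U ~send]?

No

Sat(~send) = {s2, s3, s5}
A[error U ~send]: least fixpoint, start Z0 = Sat(~send) = {s2, s3, s5}, add states in Sat(error) with every successor in Z. Already a fixed point.
Sat(A[error U ~send]) = {s2, s3, s5}
s0 ∉ Sat(A[error U ~send]) = {s2, s3, s5}, so the formula does not hold at s0.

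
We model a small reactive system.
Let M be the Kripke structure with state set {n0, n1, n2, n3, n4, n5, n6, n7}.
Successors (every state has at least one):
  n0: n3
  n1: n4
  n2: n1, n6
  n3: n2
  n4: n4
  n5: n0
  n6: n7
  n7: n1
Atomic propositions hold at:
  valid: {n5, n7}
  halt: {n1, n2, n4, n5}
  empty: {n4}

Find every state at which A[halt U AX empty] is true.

{n1, n4}

Sat(AX empty) = {s : every successor in {n4}} = {n1, n4}
A[halt U AX empty]: least fixpoint, start Z0 = Sat(AX empty) = {n1, n4}, add states in Sat(halt) with every successor in Z. Already a fixed point.
Sat(A[halt U AX empty]) = {n1, n4}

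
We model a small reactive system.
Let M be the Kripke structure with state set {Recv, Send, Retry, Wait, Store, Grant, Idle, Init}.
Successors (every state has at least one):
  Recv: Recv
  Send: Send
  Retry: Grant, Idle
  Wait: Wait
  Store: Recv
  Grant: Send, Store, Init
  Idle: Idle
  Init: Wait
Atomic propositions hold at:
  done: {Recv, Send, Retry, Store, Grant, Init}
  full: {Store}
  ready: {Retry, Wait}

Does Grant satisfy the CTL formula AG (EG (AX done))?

No

Sat(AX done) = {s : every successor in {Recv, Send, Retry, Store, Grant, Init}} = {Recv, Send, Store, Grant}
EG (AX done): greatest fixpoint, start Z0 = {Recv, Send, Store, Grant}, keep only states in Sat with some successor in Z. Already a fixed point.
Sat(EG (AX done)) = {Recv, Send, Store, Grant}
AG (EG (AX done)): greatest fixpoint, start Z0 = {Recv, Send, Store, Grant}, keep only states in Sat with every successor in Z. Z1 = {Recv, Send, Store}; fixed.
Sat(AG (EG (AX done))) = {Recv, Send, Store}
Grant ∉ Sat(AG (EG (AX done))) = {Recv, Send, Store}, so the formula does not hold at Grant.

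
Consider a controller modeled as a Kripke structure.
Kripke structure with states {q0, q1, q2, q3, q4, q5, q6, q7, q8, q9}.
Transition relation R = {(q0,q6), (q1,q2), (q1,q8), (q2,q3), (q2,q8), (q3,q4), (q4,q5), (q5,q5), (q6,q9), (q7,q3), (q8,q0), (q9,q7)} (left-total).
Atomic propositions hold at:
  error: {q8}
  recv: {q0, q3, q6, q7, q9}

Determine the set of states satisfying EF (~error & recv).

Sat(~error) = {q0, q1, q2, q3, q4, q5, q6, q7, q9}
Sat(~error & recv) = {q0, q3, q6, q7, q9}
EF (~error & recv): least fixpoint, start Z0 = {q0, q3, q6, q7, q9}, add states with some successor in Z. Z1 = {q0, q2, q3, q6, q7, q8, q9}; Z2 = {q0, q1, q2, q3, q6, q7, q8, q9}; fixed.
Sat(EF (~error & recv)) = {q0, q1, q2, q3, q6, q7, q8, q9}

{q0, q1, q2, q3, q6, q7, q8, q9}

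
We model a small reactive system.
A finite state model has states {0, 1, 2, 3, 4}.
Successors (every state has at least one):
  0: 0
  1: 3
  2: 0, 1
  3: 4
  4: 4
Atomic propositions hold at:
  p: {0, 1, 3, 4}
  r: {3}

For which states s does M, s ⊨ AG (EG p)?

EG p: greatest fixpoint, start Z0 = {0, 1, 3, 4}, keep only states in Sat with some successor in Z. Already a fixed point.
Sat(EG p) = {0, 1, 3, 4}
AG (EG p): greatest fixpoint, start Z0 = {0, 1, 3, 4}, keep only states in Sat with every successor in Z. Already a fixed point.
Sat(AG (EG p)) = {0, 1, 3, 4}

{0, 1, 3, 4}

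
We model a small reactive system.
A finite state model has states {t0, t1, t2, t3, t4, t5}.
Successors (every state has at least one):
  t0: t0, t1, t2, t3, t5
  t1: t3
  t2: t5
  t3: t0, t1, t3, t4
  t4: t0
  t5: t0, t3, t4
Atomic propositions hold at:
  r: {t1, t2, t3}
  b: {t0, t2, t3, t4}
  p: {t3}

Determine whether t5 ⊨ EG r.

EG r: greatest fixpoint, start Z0 = {t1, t2, t3}, keep only states in Sat with some successor in Z. Z1 = {t1, t3}; fixed.
Sat(EG r) = {t1, t3}
t5 ∉ Sat(EG r) = {t1, t3}, so the formula does not hold at t5.

No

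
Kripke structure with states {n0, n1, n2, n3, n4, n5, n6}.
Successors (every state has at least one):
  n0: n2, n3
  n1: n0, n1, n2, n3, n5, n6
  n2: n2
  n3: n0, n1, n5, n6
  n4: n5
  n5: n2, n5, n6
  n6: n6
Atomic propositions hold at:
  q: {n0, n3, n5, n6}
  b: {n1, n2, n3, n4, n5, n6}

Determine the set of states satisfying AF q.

AF q: least fixpoint, start Z0 = {n0, n3, n5, n6}, add states with every successor in Z. Z1 = {n0, n3, n4, n5, n6}; fixed.
Sat(AF q) = {n0, n3, n4, n5, n6}

{n0, n3, n4, n5, n6}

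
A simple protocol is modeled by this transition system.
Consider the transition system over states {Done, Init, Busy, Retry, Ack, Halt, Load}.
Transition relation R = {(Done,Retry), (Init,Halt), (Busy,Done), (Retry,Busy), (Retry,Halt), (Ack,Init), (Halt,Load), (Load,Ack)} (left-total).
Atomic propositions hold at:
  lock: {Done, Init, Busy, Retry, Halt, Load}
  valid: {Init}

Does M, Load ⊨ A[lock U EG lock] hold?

EG lock: greatest fixpoint, start Z0 = {Done, Init, Busy, Retry, Halt, Load}, keep only states in Sat with some successor in Z. Z1 = {Done, Init, Busy, Retry, Halt}; Z2 = {Done, Init, Busy, Retry}; Z3 = {Done, Busy, Retry}; fixed.
Sat(EG lock) = {Done, Busy, Retry}
A[lock U EG lock]: least fixpoint, start Z0 = Sat(EG lock) = {Done, Busy, Retry}, add states in Sat(lock) with every successor in Z. Already a fixed point.
Sat(A[lock U EG lock]) = {Done, Busy, Retry}
Load ∉ Sat(A[lock U EG lock]) = {Done, Busy, Retry}, so the formula does not hold at Load.

No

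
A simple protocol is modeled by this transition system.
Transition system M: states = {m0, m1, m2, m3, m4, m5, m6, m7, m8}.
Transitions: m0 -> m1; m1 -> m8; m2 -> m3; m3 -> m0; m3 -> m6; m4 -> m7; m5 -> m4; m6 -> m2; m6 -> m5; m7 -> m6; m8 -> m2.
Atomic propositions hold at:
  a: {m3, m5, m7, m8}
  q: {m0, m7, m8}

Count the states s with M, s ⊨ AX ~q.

6

Sat(~q) = {m1, m2, m3, m4, m5, m6}
Sat(AX ~q) = {s : every successor in {m1, m2, m3, m4, m5, m6}} = {m0, m2, m5, m6, m7, m8}
|Sat(AX ~q)| = |{m0, m2, m5, m6, m7, m8}| = 6.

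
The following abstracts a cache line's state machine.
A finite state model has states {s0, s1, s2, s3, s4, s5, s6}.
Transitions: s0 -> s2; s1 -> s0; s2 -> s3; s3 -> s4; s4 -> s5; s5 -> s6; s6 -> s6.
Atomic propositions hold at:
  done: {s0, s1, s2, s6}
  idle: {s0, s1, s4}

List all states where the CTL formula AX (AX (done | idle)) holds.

{s1, s2, s4, s5, s6}

Sat(done | idle) = {s0, s1, s2, s4, s6}
Sat(AX (done | idle)) = {s : every successor in {s0, s1, s2, s4, s6}} = {s0, s1, s3, s5, s6}
Sat(AX (AX (done | idle))) = {s : every successor in {s0, s1, s3, s5, s6}} = {s1, s2, s4, s5, s6}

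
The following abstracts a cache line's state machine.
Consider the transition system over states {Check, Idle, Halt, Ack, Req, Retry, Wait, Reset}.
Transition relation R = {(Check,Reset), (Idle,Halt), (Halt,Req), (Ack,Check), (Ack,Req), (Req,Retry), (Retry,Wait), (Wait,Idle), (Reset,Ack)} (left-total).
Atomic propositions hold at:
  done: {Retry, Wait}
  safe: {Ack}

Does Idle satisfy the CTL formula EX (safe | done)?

Sat(safe | done) = {Ack, Retry, Wait}
Sat(EX (safe | done)) = {s : some successor in {Ack, Retry, Wait}} = {Req, Retry, Reset}
Idle ∉ Sat(EX (safe | done)) = {Req, Retry, Reset}, so the formula does not hold at Idle.

No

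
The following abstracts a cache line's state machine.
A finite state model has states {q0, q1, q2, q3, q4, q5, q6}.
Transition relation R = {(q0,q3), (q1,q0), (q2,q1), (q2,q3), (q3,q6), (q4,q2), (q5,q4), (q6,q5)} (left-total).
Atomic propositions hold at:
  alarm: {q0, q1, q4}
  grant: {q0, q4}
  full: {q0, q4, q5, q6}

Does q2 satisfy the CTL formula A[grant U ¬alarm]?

Sat(¬alarm) = {q2, q3, q5, q6}
A[grant U ¬alarm]: least fixpoint, start Z0 = Sat(¬alarm) = {q2, q3, q5, q6}, add states in Sat(grant) with every successor in Z. Z1 = {q0, q2, q3, q4, q5, q6}; fixed.
Sat(A[grant U ¬alarm]) = {q0, q2, q3, q4, q5, q6}
q2 ∈ Sat(A[grant U ¬alarm]) = {q0, q2, q3, q4, q5, q6}, so the formula holds at q2.

Yes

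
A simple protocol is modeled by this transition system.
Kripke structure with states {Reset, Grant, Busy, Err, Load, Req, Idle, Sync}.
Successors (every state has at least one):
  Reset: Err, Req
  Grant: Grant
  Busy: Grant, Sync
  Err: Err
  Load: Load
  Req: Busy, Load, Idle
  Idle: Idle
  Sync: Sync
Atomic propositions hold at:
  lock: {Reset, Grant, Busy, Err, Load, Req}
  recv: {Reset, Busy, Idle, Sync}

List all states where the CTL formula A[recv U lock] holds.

{Reset, Grant, Busy, Err, Load, Req}

A[recv U lock]: least fixpoint, start Z0 = Sat(lock) = {Reset, Grant, Busy, Err, Load, Req}, add states in Sat(recv) with every successor in Z. Already a fixed point.
Sat(A[recv U lock]) = {Reset, Grant, Busy, Err, Load, Req}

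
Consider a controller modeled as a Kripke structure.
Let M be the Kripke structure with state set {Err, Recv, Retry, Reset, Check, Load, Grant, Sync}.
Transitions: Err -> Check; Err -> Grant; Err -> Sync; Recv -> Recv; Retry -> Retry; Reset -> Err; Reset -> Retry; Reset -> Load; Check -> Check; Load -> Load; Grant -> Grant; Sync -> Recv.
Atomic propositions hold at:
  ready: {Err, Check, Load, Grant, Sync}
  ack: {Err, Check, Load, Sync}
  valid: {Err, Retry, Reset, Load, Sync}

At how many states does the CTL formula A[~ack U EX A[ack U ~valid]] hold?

6

Sat(~ack) = {Recv, Retry, Reset, Grant}
Sat(~valid) = {Recv, Check, Grant}
A[ack U ~valid]: least fixpoint, start Z0 = Sat(~valid) = {Recv, Check, Grant}, add states in Sat(ack) with every successor in Z. Z1 = {Recv, Check, Grant, Sync}; Z2 = {Err, Recv, Check, Grant, Sync}; fixed.
Sat(A[ack U ~valid]) = {Err, Recv, Check, Grant, Sync}
Sat(EX A[ack U ~valid]) = {s : some successor in {Err, Recv, Check, Grant, Sync}} = {Err, Recv, Reset, Check, Grant, Sync}
A[~ack U EX A[ack U ~valid]]: least fixpoint, start Z0 = Sat(EX A[ack U ~valid]) = {Err, Recv, Reset, Check, Grant, Sync}, add states in Sat(~ack) with every successor in Z. Already a fixed point.
Sat(A[~ack U EX A[ack U ~valid]]) = {Err, Recv, Reset, Check, Grant, Sync}
|Sat(A[~ack U EX A[ack U ~valid]])| = |{Err, Recv, Reset, Check, Grant, Sync}| = 6.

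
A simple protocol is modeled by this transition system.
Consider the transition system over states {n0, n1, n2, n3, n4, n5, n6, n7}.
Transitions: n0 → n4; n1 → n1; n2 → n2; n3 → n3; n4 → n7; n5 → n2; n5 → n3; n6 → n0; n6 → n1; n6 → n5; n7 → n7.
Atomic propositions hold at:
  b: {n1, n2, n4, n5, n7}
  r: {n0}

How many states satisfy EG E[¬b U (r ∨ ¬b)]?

Sat(¬b) = {n0, n3, n6}
Sat(r ∨ ¬b) = {n0, n3, n6}
E[¬b U (r ∨ ¬b)]: least fixpoint, start Z0 = Sat((r ∨ ¬b)) = {n0, n3, n6}, add states in Sat(¬b) with some successor in Z. Already a fixed point.
Sat(E[¬b U (r ∨ ¬b)]) = {n0, n3, n6}
EG E[¬b U (r ∨ ¬b)]: greatest fixpoint, start Z0 = {n0, n3, n6}, keep only states in Sat with some successor in Z. Z1 = {n3, n6}; Z2 = {n3}; fixed.
Sat(EG E[¬b U (r ∨ ¬b)]) = {n3}
|Sat(EG E[¬b U (r ∨ ¬b)])| = |{n3}| = 1.

1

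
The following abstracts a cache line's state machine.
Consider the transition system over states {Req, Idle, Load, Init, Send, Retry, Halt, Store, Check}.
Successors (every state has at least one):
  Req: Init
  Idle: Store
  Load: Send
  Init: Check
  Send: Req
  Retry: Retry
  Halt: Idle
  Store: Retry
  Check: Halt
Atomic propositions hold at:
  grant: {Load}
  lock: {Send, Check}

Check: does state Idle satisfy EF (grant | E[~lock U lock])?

Sat(~lock) = {Req, Idle, Load, Init, Retry, Halt, Store}
E[~lock U lock]: least fixpoint, start Z0 = Sat(lock) = {Send, Check}, add states in Sat(~lock) with some successor in Z. Z1 = {Load, Init, Send, Check}; Z2 = {Req, Load, Init, Send, Check}; fixed.
Sat(E[~lock U lock]) = {Req, Load, Init, Send, Check}
Sat(grant | E[~lock U lock]) = {Req, Load, Init, Send, Check}
EF (grant | E[~lock U lock]): least fixpoint, start Z0 = {Req, Load, Init, Send, Check}, add states with some successor in Z. Already a fixed point.
Sat(EF (grant | E[~lock U lock])) = {Req, Load, Init, Send, Check}
Idle ∉ Sat(EF (grant | E[~lock U lock])) = {Req, Load, Init, Send, Check}, so the formula does not hold at Idle.

No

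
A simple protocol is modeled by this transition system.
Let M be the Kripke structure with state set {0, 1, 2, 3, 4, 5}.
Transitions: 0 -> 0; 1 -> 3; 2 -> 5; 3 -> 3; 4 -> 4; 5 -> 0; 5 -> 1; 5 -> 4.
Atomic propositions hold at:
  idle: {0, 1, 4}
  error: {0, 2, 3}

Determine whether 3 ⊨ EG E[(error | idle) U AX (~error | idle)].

Sat(error | idle) = {0, 1, 2, 3, 4}
Sat(~error) = {1, 4, 5}
Sat(~error | idle) = {0, 1, 4, 5}
Sat(AX (~error | idle)) = {s : every successor in {0, 1, 4, 5}} = {0, 2, 4, 5}
E[(error | idle) U AX (~error | idle)]: least fixpoint, start Z0 = Sat(AX (~error | idle)) = {0, 2, 4, 5}, add states in Sat(error | idle) with some successor in Z. Already a fixed point.
Sat(E[(error | idle) U AX (~error | idle)]) = {0, 2, 4, 5}
EG E[(error | idle) U AX (~error | idle)]: greatest fixpoint, start Z0 = {0, 2, 4, 5}, keep only states in Sat with some successor in Z. Already a fixed point.
Sat(EG E[(error | idle) U AX (~error | idle)]) = {0, 2, 4, 5}
3 ∉ Sat(EG E[(error | idle) U AX (~error | idle)]) = {0, 2, 4, 5}, so the formula does not hold at 3.

No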